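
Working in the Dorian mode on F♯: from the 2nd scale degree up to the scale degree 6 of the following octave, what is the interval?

F♯ dorian: F♯ G♯ A B C♯ D♯ E.
2nd scale degree = G♯; 6th scale degree (up an octave) = D♯.
G♯ up to D♯ spans 12 letter names and 19 semitones — a perfect twelfth.

perfect twelfth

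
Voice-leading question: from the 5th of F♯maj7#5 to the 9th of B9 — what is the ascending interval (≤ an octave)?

d8

The 5th of F♯maj7#5 is C𝄪; the 9th of B9 is C♯.
C𝄪 up to C♯ is 11 semitones, a half step narrower than a perfect octave, so the interval is diminished.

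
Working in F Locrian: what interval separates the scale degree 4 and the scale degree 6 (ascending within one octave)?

minor third

The scale runs F G♭ A♭ B♭ C♭ D♭ E♭.
The scale degree 4 is B♭ and the 6th scale degree is D♭.
B♭ up to D♭ is 3 semitones, a half step narrower than a major third, so the interval is minor.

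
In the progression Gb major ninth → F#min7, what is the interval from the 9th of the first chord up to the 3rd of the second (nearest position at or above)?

A1

The 9th of Gb major ninth is Ab; the 3rd of F#min7 is A.
From Ab to A: 1 semitone over a unison = augmented.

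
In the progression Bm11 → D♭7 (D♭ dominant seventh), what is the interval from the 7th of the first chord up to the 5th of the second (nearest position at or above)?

The 7th of Bm11 is A; the 5th of D♭7 (D♭ dominant seventh) is A♭.
8 letter names make it an octave; at 11 semitones (a half step narrower than perfect) the quality is diminished.

diminished octave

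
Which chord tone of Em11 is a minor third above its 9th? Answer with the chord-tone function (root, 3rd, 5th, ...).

11th

Em11 is spelled E-G-B-D-F♯-A.
The 9th is F♯. A minor third above F♯ is A.
A is the chord's 11th.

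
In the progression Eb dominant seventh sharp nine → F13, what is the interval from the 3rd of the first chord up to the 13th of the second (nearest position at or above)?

P5

The 3rd of Eb dominant seventh sharp nine is G; the 13th of F13 is D.
G up to D spans 5 letter names and 7 semitones — a perfect fifth.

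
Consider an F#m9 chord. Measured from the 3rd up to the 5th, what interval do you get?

major third

F#m9 is spelled F#–A–C#–E–G#.
The 3rd is A and the 5th is C#.
A up to C# spans 3 letter names and 4 semitones — a major third.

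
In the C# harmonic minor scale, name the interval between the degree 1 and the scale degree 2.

major second

C# harmonic minor: C# D# E F# G# A B#.
Degree 1 = C#; 2nd scale degree = D#.
From C# to D# is 2 semitones, exactly the major second.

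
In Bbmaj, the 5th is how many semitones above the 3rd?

Bb major: Bb-D-F.
D to F is a minor third: 3 semitones.

3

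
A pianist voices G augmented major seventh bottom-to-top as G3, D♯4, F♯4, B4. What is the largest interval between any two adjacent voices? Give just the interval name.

Adjacent intervals: G3→D♯4 = augmented fifth; D♯4→F♯4 = minor third; F♯4→B4 = perfect fourth.
The largest is G3 to D♯4, an augmented fifth (8 semitones).

augmented fifth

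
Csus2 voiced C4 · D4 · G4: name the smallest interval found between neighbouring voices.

major second

Adjacent intervals: C4→D4 = major second; D4→G4 = perfect fourth.
The smallest is C4 to D4, a major second (2 semitones).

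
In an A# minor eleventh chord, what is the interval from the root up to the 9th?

major ninth

A#m11 (A# minor eleventh) is spelled A#–C#–E#–G#–B#–D#.
The root is A# and the 9th is B#.
From A# to B# is 14 semitones, exactly the major ninth.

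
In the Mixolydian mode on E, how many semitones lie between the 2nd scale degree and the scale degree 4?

The scale is E F# G# A B C# D.
F# up to A is a minor third — 3 semitones.

3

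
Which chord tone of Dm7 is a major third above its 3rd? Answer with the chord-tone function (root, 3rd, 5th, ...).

5th

Spelling the chord: D, F, A, C.
The 3rd is F. A major third above F is A.
A is the chord's 5th.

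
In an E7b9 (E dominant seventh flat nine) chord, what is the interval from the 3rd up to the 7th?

diminished 5th

Spelling the chord: E-G♯-B-D-F.
That puts G♯ below D.
G♯ up to D is 6 semitones, a half step narrower than a perfect fifth, so the interval is diminished.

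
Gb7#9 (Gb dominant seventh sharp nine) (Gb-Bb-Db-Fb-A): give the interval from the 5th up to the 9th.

5th = Db; 9th = A.
From Db to A: 8 semitones over a fifth = augmented.

augmented fifth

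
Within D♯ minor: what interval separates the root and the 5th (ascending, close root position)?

D♯m (D♯ minor) is spelled D♯–F♯–A♯.
That puts D♯ below A♯.
Counting 5 letters and 7 half steps from D♯ gives a perfect fifth.

perfect fifth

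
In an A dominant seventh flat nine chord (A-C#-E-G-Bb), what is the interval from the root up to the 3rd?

major 3rd

That puts A below C#.
From A to C# is 4 semitones, exactly the major third.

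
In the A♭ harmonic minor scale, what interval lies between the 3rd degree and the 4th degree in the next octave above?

A♭ harmonic minor: A♭ B♭ C♭ D♭ E♭ F♭ G.
The 3rd degree is C♭ and the scale degree 4 (up an octave) is D♭.
Counting 9 letters and 14 half steps from C♭ gives a major ninth.

major 9th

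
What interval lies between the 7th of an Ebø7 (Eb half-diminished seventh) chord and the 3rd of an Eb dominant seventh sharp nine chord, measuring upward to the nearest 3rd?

The 7th of Ebø7 (Eb half-diminished seventh) is Db; the 3rd of Eb dominant seventh sharp nine is G.
4 letter names make it a fourth; at 6 semitones (a half step wider than perfect) the quality is augmented.

augmented 4th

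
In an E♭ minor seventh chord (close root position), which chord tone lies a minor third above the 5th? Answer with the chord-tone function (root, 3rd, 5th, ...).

E♭min7 (E♭ minor seventh): E♭–G♭–B♭–D♭.
The 5th is B♭. A minor third above B♭ is D♭.
D♭ is the chord's 7th.

7th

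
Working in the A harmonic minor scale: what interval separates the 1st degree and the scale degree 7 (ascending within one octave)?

The scale runs A B C D E F G#.
That puts A below G#.
Counting 7 letters and 11 half steps from A gives a major seventh.

major seventh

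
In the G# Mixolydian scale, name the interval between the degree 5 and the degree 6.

major second

The scale runs G# A# B# C# D# E# F#.
So we need the interval from D# up to E#.
From D# to E# is 2 semitones, exactly the major second.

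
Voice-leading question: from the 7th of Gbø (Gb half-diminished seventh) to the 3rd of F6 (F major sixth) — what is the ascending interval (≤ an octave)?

The 7th of Gbø (Gb half-diminished seventh) is Fb; the 3rd of F6 (F major sixth) is A.
Fb up to A is 5 semitones, a half step wider than a major third, so the interval is augmented.

augmented third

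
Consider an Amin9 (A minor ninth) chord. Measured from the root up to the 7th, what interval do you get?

minor seventh

The chord tones of A minor ninth are A, C, E, G, B.
The root is A and the 7th is G.
7 letter names make it a seventh; at 10 semitones (a half step narrower than major) the quality is minor.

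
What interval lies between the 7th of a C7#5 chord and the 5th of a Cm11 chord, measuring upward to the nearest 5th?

major sixth

C7#5 has B♭ as its 7th, and Cm11 has G as its 5th.
From B♭ to G is 9 semitones, exactly the major sixth.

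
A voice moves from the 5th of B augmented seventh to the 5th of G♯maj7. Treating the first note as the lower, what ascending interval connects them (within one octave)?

minor sixth

B augmented seventh has F𝄪 as its 5th, and G♯maj7 has D♯ as its 5th.
From F𝄪 to D♯: 8 semitones over a sixth = minor.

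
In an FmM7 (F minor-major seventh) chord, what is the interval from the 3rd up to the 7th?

Fm(maj7): F Ab C E.
The 3rd is Ab and the 7th is E.
Ab up to E is 8 semitones, a half step wider than a perfect fifth, so the interval is augmented.

augmented fifth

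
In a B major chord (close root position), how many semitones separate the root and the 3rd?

The chord tones of Bmaj are B D# F#.
B to D# is a major third: 4 semitones.

4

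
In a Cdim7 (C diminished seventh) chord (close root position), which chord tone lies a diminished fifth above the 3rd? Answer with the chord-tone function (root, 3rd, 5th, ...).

7th

C diminished seventh: C–Eb–Gb–Bbb.
The 3rd is Eb. A diminished fifth above Eb is Bbb.
Bbb is the chord's 7th.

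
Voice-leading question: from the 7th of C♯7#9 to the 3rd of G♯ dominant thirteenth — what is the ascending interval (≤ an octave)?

C♯7#9 has B as its 7th, and G♯ dominant thirteenth has B♯ as its 3rd.
From B to B♯: 1 semitone over a unison = augmented.

augmented unison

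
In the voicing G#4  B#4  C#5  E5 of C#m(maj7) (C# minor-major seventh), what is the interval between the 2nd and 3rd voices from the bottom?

minor second

Those voices are B#4 and C#5.
B# up to C# is 1 semitone, a half step narrower than a major second, so the interval is minor.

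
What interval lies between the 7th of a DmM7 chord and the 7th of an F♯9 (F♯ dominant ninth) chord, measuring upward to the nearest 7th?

minor 3rd

DmM7 has C♯ as its 7th, and F♯9 (F♯ dominant ninth) has E as its 7th.
From C♯ to E: 3 semitones over a third = minor.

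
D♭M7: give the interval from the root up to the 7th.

The chord tones of D♭maj7 are D♭-F-A♭-C.
Root = D♭; 7th = C.
Counting 7 letters and 11 half steps from D♭ gives a major seventh.

major seventh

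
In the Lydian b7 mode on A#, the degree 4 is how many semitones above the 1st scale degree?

The scale is A# B# C## D## E# F## G#.
A# up to D## is an augmented fourth — 6 semitones.

6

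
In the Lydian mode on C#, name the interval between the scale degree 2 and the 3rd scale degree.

The scale runs C# D# E# F## G# A# B#.
The scale degree 2 is D# and the 3rd degree is E#.
Counting 2 letters and 2 half steps from D# gives a major second.

major second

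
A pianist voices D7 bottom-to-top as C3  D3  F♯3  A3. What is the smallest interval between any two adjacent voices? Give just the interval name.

major second

Adjacent intervals: C3→D3 = major second; D3→F♯3 = major third; F♯3→A3 = minor third.
The smallest is C3 to D3, a major second (2 semitones).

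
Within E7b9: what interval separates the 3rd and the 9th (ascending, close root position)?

diminished seventh

E7b9 is spelled E, G♯, B, D, F.
So we need the interval from G♯ up to F.
7 letter names make it a seventh; at 9 semitones (a whole step narrower than major) the quality is diminished.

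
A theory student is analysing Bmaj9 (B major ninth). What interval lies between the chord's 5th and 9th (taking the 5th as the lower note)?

Spelling the chord: B, D#, F#, A#, C#.
The 5th is F# and the 9th is C#.
F# up to C# spans 5 letter names and 7 semitones — a perfect fifth.

P5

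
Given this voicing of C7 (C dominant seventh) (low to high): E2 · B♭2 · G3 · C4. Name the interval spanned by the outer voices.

The outer voices are E2 and C4.
From E to C: 20 semitones over a thirteenth = minor.

minor 13th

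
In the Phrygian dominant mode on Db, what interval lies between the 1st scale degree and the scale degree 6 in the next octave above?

Spelling the Phrygian dominant mode on Db: Db Ebb F Gb Ab Bbb Cb.
1st scale degree = Db; degree 6 (up an octave) = Bbb.
13 letter names make it a thirteenth; at 20 semitones (a half step narrower than major) the quality is minor.

minor 13th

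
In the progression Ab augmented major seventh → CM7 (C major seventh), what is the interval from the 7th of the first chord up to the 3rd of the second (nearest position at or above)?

major sixth

The 7th of Ab augmented major seventh is G; the 3rd of CM7 (C major seventh) is E.
From G to E is 9 semitones, exactly the major sixth.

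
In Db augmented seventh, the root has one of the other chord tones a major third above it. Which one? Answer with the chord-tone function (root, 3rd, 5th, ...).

3rd

Dbaug7 (Db augmented seventh): Db F A Cb.
The root is Db. A major third above Db is F.
F is the chord's 3rd.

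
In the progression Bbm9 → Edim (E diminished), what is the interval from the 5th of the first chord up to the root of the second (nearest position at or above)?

major seventh

The 5th of Bbm9 is F; the root of Edim (E diminished) is E.
Counting 7 letters and 11 half steps from F gives a major seventh.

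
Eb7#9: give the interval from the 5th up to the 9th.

augmented 5th

Eb7#9 (Eb dominant seventh sharp nine): Eb G Bb Db F#.
So we need the interval from Bb up to F#.
5 letter names make it a fifth; at 8 semitones (a half step wider than perfect) the quality is augmented.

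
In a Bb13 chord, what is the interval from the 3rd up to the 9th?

minor 7th

Bb dominant thirteenth is spelled Bb D F Ab C G.
So we need the interval from D up to C.
7 letter names make it a seventh; at 10 semitones (a half step narrower than major) the quality is minor.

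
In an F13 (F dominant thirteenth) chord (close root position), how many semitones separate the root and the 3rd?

The chord tones of F13 are F A C Eb G D.
F to A is a major third: 4 semitones.

4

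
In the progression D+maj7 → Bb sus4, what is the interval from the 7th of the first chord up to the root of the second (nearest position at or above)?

D+maj7 has C# as its 7th, and Bb sus4 has Bb as its root.
C# up to Bb is 9 semitones, a whole step narrower than a major seventh, so the interval is diminished.

diminished seventh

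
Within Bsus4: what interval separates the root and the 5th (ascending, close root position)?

P5

Spelling the chord: B–E–F♯.
The root is B and the 5th is F♯.
From B to F♯ is 7 semitones, exactly the perfect fifth.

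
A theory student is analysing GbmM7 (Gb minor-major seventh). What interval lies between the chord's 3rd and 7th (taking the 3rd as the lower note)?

The chord tones of GbmM7 (Gb minor-major seventh) are Gb Bbb Db F.
The 3rd is Bbb and the 7th is F.
Bbb up to F is 8 semitones, a half step wider than a perfect fifth, so the interval is augmented.

augmented fifth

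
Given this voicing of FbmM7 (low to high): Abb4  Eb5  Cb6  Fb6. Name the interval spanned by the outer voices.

major thirteenth

The outer voices are Abb4 and Fb6.
Abb up to Fb spans 13 letter names and 21 semitones — a major thirteenth.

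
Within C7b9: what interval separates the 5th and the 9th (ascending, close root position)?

Spelling the chord: C, E, G, Bb, Db.
5th = G; 9th = Db.
5 letter names make it a fifth; at 6 semitones (a half step narrower than perfect) the quality is diminished.

diminished 5th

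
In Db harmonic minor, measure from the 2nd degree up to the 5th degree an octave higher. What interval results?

The scale runs Db Eb Fb Gb Ab Bbb C.
That puts Eb below Ab.
Counting 11 letters and 17 half steps from Eb gives a perfect eleventh.

perfect eleventh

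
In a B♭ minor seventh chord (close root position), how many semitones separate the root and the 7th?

10

B♭ minor seventh is spelled B♭, D♭, F, A♭.
B♭ to A♭ is a minor seventh: 10 semitones.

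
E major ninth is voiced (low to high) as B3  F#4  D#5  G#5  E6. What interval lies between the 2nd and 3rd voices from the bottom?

Those voices are F#4 and D#5.
Counting 6 letters and 9 half steps from F# gives a major sixth.

major sixth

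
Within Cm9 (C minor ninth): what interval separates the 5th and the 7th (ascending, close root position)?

minor third

Cm9 (C minor ninth): C-Eb-G-Bb-D.
The 5th is G and the 7th is Bb.
G up to Bb is 3 semitones, a half step narrower than a major third, so the interval is minor.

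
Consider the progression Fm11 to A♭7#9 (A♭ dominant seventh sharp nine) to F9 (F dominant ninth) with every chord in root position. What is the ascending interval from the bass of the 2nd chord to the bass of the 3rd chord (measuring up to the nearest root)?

The roots are A♭ and F.
From A♭ to F is 9 semitones, exactly the major sixth.

major 6th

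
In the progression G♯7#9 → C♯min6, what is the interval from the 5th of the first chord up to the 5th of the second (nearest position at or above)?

The 5th of G♯7#9 is D♯; the 5th of C♯min6 is G♯.
From D♯ to G♯ is 5 semitones, exactly the perfect fourth.

P4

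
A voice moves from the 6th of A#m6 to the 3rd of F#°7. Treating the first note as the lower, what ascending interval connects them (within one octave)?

d3

A#m6 has F## as its 6th, and F#°7 has A as its 3rd.
From F## to A: 2 semitones over a third = diminished.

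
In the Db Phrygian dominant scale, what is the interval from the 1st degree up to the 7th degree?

The scale runs Db Ebb F Gb Ab Bbb Cb.
That puts Db below Cb.
Db up to Cb is 10 semitones, a half step narrower than a major seventh, so the interval is minor.

minor seventh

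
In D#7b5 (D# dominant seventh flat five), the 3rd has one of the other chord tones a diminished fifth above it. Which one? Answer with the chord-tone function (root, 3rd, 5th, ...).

Spelling the chord: D#–F##–A–C#.
The 3rd is F##. A diminished fifth above F## is C#.
C# is the chord's 7th.

7th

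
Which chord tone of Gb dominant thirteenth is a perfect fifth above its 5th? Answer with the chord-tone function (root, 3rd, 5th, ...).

Gb13: Gb–Bb–Db–Fb–Ab–Eb.
The 5th is Db. A perfect fifth above Db is Ab.
Ab is the chord's 9th.

9th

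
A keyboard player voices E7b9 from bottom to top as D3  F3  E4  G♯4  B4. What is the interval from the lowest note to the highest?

The outer voices are D3 and B4.
From D to B is 21 semitones, exactly the major thirteenth.

major thirteenth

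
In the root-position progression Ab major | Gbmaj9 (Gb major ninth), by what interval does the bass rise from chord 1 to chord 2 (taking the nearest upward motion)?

The roots are Ab and Gb.
From Ab to Gb: 10 semitones over a seventh = minor.

minor 7th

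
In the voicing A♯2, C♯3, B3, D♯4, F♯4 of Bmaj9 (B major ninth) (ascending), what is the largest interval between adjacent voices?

Adjacent intervals: A♯2→C♯3 = minor third; C♯3→B3 = minor seventh; B3→D♯4 = major third; D♯4→F♯4 = minor third.
The largest is C♯3 to B3, a minor seventh (10 semitones).

minor 7th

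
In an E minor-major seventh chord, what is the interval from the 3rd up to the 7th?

augmented 5th

Spelling the chord: E-G-B-D#.
The 3rd is G and the 7th is D#.
From G to D#: 8 semitones over a fifth = augmented.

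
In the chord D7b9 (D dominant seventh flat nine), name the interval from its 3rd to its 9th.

D7b9 (D dominant seventh flat nine): D-F#-A-C-Eb.
The 3rd is F# and the 9th is Eb.
From F# to Eb: 9 semitones over a seventh = diminished.

diminished 7th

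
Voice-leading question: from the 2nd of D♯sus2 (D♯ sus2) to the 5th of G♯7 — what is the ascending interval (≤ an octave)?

D♯sus2 (D♯ sus2) has E♯ as its 2nd, and G♯7 has D♯ as its 5th.
7 letter names make it a seventh; at 10 semitones (a half step narrower than major) the quality is minor.

minor 7th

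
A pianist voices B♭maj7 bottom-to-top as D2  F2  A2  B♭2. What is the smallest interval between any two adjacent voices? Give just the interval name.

Adjacent intervals: D2→F2 = minor third; F2→A2 = major third; A2→B♭2 = minor second.
The smallest is A2 to B♭2, a minor second (1 semitone).

minor 2nd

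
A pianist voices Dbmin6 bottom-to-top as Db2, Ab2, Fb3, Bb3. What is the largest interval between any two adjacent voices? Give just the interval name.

minor sixth

Adjacent intervals: Db2→Ab2 = perfect fifth; Ab2→Fb3 = minor sixth; Fb3→Bb3 = augmented fourth.
The largest is Ab2 to Fb3, a minor sixth (8 semitones).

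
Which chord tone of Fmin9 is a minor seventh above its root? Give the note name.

The chord tones of Fm9 (F minor ninth) are F-Ab-C-Eb-G.
The root is F. A minor seventh above F is Eb.
Eb is the chord's 7th.

Eb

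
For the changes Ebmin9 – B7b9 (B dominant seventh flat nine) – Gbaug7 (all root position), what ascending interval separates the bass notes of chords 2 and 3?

The roots are B and Gb.
From B to Gb: 7 semitones over a sixth = diminished.

diminished 6th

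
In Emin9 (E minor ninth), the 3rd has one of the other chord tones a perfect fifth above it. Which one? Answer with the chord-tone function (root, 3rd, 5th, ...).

7th

E minor ninth is spelled E, G, B, D, F♯.
The 3rd is G. A perfect fifth above G is D.
D is the chord's 7th.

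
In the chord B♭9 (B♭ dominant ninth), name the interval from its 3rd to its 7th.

d5

B♭9 (B♭ dominant ninth) is spelled B♭–D–F–A♭–C.
3rd = D; 7th = A♭.
5 letter names make it a fifth; at 6 semitones (a half step narrower than perfect) the quality is diminished.
This 3–7 tritone is the characteristic tension at the heart of the dominant sound.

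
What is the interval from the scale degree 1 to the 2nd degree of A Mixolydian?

A mixolydian: A B C# D E F# G.
That puts A below B.
A up to B spans 2 letter names and 2 semitones — a major second.

major 2nd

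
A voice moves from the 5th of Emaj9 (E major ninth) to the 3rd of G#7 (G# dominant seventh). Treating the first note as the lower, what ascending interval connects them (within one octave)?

augmented unison

Emaj9 (E major ninth) has B as its 5th, and G#7 (G# dominant seventh) has B# as its 3rd.
1 letter names make it a unison; at 1 semitone (a half step wider than perfect) the quality is augmented.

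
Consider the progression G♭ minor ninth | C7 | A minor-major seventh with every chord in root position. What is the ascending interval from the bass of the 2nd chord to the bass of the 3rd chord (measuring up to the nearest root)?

major sixth

The roots are C and A.
C up to A spans 6 letter names and 9 semitones — a major sixth.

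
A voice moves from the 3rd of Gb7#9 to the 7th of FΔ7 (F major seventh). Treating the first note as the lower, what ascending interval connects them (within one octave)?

augmented fourth

Gb7#9 has Bb as its 3rd, and FΔ7 (F major seventh) has E as its 7th.
4 letter names make it a fourth; at 6 semitones (a half step wider than perfect) the quality is augmented.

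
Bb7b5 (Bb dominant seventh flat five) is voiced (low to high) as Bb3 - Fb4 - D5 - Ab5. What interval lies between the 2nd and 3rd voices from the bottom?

augmented sixth

Those voices are Fb4 and D5.
Fb up to D is 10 semitones, a half step wider than a major sixth, so the interval is augmented.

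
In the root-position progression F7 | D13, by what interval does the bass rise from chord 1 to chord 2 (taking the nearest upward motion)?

The roots are F and D.
Counting 6 letters and 9 half steps from F gives a major sixth.

major 6th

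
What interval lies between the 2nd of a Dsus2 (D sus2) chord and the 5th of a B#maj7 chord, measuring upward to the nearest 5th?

The 2nd of Dsus2 (D sus2) is E; the 5th of B#maj7 is F##.
E up to F## is 3 semitones, a half step wider than a major second, so the interval is augmented.

augmented 2nd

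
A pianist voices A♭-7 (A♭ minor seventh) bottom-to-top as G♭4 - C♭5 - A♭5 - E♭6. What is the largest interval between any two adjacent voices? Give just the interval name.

Adjacent intervals: G♭4→C♭5 = perfect fourth; C♭5→A♭5 = major sixth; A♭5→E♭6 = perfect fifth.
The largest is C♭5 to A♭5, a major sixth (9 semitones).

major sixth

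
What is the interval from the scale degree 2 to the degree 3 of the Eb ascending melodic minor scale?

minor second

Spelling the Eb ascending melodic minor scale: Eb F Gb Ab Bb C D.
That puts F below Gb.
F up to Gb is 1 semitone, a half step narrower than a major second, so the interval is minor.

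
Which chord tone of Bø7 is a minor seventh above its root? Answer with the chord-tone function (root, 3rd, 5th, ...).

Bm7b5: B, D, F, A.
The root is B. A minor seventh above B is A.
A is the chord's 7th.

7th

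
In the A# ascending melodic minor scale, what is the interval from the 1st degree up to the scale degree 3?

The scale runs A# B# C# D# E# F## G##.
The 1st degree is A# and the scale degree 3 is C#.
A# up to C# is 3 semitones, a half step narrower than a major third, so the interval is minor.

minor third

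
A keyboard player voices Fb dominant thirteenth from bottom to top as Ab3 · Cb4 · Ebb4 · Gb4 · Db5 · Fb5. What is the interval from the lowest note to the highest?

The outer voices are Ab3 and Fb5.
From Ab to Fb: 20 semitones over a thirteenth = minor.

minor thirteenth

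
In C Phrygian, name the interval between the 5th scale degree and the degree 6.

Spelling C Phrygian: C Db Eb F G Ab Bb.
So we need the interval from G up to Ab.
G up to Ab is 1 semitone, a half step narrower than a major second, so the interval is minor.

minor second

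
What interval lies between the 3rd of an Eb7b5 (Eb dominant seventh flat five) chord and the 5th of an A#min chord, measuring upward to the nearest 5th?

Eb7b5 (Eb dominant seventh flat five) has G as its 3rd, and A#min has E# as its 5th.
6 letter names make it a sixth; at 10 semitones (a half step wider than major) the quality is augmented.

augmented sixth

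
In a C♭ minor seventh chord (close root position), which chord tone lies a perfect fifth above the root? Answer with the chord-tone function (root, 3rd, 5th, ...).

Spelling the chord: C♭, E𝄫, G♭, B𝄫.
The root is C♭. A perfect fifth above C♭ is G♭.
G♭ is the chord's 5th.

5th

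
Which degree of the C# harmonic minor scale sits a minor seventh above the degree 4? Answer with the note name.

The scale is C# D# E F# G# A B#.
The degree 4 is F#; a minor seventh above that is E — scale degree 3.

E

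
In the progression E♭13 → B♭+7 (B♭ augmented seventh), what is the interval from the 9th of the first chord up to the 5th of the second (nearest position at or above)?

The 9th of E♭13 is F; the 5th of B♭+7 (B♭ augmented seventh) is F♯.
From F to F♯: 1 semitone over a unison = augmented.

A1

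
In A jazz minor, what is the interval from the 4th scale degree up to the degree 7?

A melodic minor: A B C D E F# G#.
So we need the interval from D up to G#.
4 letter names make it a fourth; at 6 semitones (a half step wider than perfect) the quality is augmented.

augmented fourth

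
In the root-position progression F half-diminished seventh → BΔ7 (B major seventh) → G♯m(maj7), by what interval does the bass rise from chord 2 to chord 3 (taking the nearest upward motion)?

major sixth

The roots are B and G♯.
Counting 6 letters and 9 half steps from B gives a major sixth.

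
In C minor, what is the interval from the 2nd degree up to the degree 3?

minor second

The scale runs C D Eb F G Ab Bb.
The 2nd degree is D and the 3rd degree is Eb.
2 letter names make it a second; at 1 semitone (a half step narrower than major) the quality is minor.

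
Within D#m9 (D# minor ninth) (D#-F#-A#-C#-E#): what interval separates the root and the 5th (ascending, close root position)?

perfect 5th

Root = D#; 5th = A#.
D# up to A# spans 5 letter names and 7 semitones — a perfect fifth.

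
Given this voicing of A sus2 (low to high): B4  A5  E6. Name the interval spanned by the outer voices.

The outer voices are B4 and E6.
B up to E spans 11 letter names and 17 semitones — a perfect eleventh.

P11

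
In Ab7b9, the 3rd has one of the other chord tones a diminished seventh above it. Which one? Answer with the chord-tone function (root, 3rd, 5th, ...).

Ab7b9: Ab, C, Eb, Gb, Bbb.
The 3rd is C. A diminished seventh above C is Bbb.
Bbb is the chord's 9th.

9th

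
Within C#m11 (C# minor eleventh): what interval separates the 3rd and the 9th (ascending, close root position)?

The chord tones of C#m11 (C# minor eleventh) are C# E G# B D# F#.
So we need the interval from E up to D#.
E up to D# spans 7 letter names and 11 semitones — a major seventh.

major seventh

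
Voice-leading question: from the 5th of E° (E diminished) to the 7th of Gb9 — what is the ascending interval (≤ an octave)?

The 5th of E° (E diminished) is Bb; the 7th of Gb9 is Fb.
From Bb to Fb: 6 semitones over a fifth = diminished.

diminished 5th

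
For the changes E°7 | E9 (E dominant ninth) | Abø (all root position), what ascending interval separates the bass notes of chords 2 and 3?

The roots are E and Ab.
E up to Ab is 4 semitones, a half step narrower than a perfect fourth, so the interval is diminished.

diminished 4th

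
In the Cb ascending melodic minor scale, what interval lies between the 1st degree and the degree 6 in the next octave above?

The scale runs Cb Db Ebb Fb Gb Ab Bb.
The 1st degree is Cb and the 6th degree (up an octave) is Ab.
Counting 13 letters and 21 half steps from Cb gives a major thirteenth.

major thirteenth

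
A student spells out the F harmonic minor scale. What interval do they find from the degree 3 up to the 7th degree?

F harmonic minor: F G Ab Bb C Db E.
The degree 3 is Ab and the degree 7 is E.
From Ab to E: 8 semitones over a fifth = augmented.

augmented 5th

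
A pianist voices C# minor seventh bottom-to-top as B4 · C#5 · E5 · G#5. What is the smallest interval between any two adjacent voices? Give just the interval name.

Adjacent intervals: B4→C#5 = major second; C#5→E5 = minor third; E5→G#5 = major third.
The smallest is B4 to C#5, a major second (2 semitones).

major second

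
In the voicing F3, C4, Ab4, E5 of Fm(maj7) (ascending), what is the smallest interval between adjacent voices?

perfect fifth

Adjacent intervals: F3→C4 = perfect fifth; C4→Ab4 = minor sixth; Ab4→E5 = augmented fifth.
The smallest is F3 to C4, a perfect fifth (7 semitones).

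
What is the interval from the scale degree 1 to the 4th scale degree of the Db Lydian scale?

The scale runs Db Eb F G Ab Bb C.
That puts Db below G.
From Db to G: 6 semitones over a fourth = augmented.

A4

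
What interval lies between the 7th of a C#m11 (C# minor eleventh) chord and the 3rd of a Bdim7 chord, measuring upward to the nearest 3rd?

C#m11 (C# minor eleventh) has B as its 7th, and Bdim7 has D as its 3rd.
From B to D: 3 semitones over a third = minor.

minor third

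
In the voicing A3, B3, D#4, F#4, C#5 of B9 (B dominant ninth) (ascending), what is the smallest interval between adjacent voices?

Adjacent intervals: A3→B3 = major second; B3→D#4 = major third; D#4→F#4 = minor third; F#4→C#5 = perfect fifth.
The smallest is A3 to B3, a major second (2 semitones).

M2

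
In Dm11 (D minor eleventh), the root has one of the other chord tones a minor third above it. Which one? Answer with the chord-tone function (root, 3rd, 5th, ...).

Dm11 is spelled D-F-A-C-E-G.
The root is D. A minor third above D is F.
F is the chord's 3rd.

3rd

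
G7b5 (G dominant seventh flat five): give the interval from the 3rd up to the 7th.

Spelling the chord: G-B-Db-F.
So we need the interval from B up to F.
From B to F: 6 semitones over a fifth = diminished.
This 3–7 tritone is the characteristic tension at the heart of the dominant sound.

diminished fifth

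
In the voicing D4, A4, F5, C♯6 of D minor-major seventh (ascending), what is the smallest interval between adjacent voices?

Adjacent intervals: D4→A4 = perfect fifth; A4→F5 = minor sixth; F5→C♯6 = augmented fifth.
The smallest is D4 to A4, a perfect fifth (7 semitones).

perfect fifth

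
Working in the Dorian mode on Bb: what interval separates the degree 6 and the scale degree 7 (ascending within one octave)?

Bb dorian: Bb C Db Eb F G Ab.
Degree 6 = G; scale degree 7 = Ab.
2 letter names make it a second; at 1 semitone (a half step narrower than major) the quality is minor.

minor second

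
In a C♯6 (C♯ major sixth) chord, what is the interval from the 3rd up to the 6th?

Spelling the chord: C♯–E♯–G♯–A♯.
That puts E♯ below A♯.
Counting 4 letters and 5 half steps from E♯ gives a perfect fourth.

perfect fourth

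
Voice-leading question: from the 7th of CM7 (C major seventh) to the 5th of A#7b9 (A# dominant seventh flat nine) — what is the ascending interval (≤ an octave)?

augmented 4th

The 7th of CM7 (C major seventh) is B; the 5th of A#7b9 (A# dominant seventh flat nine) is E#.
4 letter names make it a fourth; at 6 semitones (a half step wider than perfect) the quality is augmented.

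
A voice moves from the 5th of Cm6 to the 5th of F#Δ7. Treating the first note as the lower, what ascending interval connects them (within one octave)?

Cm6 has G as its 5th, and F#Δ7 has C# as its 5th.
G up to C# is 6 semitones, a half step wider than a perfect fourth, so the interval is augmented.

augmented fourth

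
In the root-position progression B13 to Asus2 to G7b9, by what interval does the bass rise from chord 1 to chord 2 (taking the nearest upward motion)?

minor seventh

The roots are B and A.
From B to A: 10 semitones over a seventh = minor.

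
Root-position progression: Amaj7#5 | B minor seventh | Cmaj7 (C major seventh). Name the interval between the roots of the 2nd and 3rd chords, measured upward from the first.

The roots are B and C.
From B to C: 1 semitone over a second = minor.

minor 2nd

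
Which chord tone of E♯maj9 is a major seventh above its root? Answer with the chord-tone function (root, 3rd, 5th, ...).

Spelling the chord: E♯ G𝄪 B♯ D𝄪 F𝄪.
The root is E♯. A major seventh above E♯ is D𝄪.
D𝄪 is the chord's 7th.

7th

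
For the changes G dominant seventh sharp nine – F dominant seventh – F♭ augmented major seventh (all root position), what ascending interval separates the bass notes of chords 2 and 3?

The roots are F and F♭.
8 letter names make it an octave; at 11 semitones (a half step narrower than perfect) the quality is diminished.

d8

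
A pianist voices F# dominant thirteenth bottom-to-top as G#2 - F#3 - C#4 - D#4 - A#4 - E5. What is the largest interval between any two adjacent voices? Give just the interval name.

m7

Adjacent intervals: G#2→F#3 = minor seventh; F#3→C#4 = perfect fifth; C#4→D#4 = major second; D#4→A#4 = perfect fifth; A#4→E5 = diminished fifth.
The largest is G#2 to F#3, a minor seventh (10 semitones).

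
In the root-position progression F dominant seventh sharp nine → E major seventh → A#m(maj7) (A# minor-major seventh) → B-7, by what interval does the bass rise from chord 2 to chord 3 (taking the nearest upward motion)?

The roots are E and A#.
4 letter names make it a fourth; at 6 semitones (a half step wider than perfect) the quality is augmented.

augmented fourth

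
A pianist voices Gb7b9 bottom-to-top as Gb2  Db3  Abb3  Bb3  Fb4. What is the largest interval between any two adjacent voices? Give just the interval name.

Adjacent intervals: Gb2→Db3 = perfect fifth; Db3→Abb3 = diminished fifth; Abb3→Bb3 = augmented second; Bb3→Fb4 = diminished fifth.
The largest is Gb2 to Db3, a perfect fifth (7 semitones).

perfect fifth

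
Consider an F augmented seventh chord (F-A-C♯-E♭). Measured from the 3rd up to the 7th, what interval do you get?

3rd = A; 7th = E♭.
From A to E♭: 6 semitones over a fifth = diminished.

d5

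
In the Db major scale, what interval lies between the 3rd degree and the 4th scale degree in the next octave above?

minor ninth

Db major: Db Eb F Gb Ab Bb C.
That puts F below Gb.
From F to Gb: 13 semitones over a ninth = minor.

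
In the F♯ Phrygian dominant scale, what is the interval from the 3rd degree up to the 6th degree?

d4

Spelling the F♯ Phrygian dominant scale: F♯ G A♯ B C♯ D E.
That puts A♯ below D.
From A♯ to D: 4 semitones over a fourth = diminished.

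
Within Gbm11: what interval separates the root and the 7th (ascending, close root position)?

Gbm11: Gb–Bbb–Db–Fb–Ab–Cb.
Root = Gb; 7th = Fb.
Gb up to Fb is 10 semitones, a half step narrower than a major seventh, so the interval is minor.

minor seventh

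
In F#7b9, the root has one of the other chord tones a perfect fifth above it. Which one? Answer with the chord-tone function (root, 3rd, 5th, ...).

5th

F#7b9 (F# dominant seventh flat nine): F#–A#–C#–E–G.
The root is F#. A perfect fifth above F# is C#.
C# is the chord's 5th.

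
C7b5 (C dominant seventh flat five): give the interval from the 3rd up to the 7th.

C7b5: C-E-Gb-Bb.
3rd = E; 7th = Bb.
5 letter names make it a fifth; at 6 semitones (a half step narrower than perfect) the quality is diminished.

diminished fifth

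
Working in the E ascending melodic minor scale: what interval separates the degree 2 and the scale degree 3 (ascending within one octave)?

The scale runs E F# G A B C# D#.
Degree 2 = F#; scale degree 3 = G.
F# up to G is 1 semitone, a half step narrower than a major second, so the interval is minor.

m2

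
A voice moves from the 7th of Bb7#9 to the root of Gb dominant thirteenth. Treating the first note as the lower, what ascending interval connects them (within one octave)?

Bb7#9 has Ab as its 7th, and Gb dominant thirteenth has Gb as its root.
7 letter names make it a seventh; at 10 semitones (a half step narrower than major) the quality is minor.

minor seventh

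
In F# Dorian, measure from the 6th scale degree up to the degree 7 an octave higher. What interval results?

minor ninth

Spelling F# Dorian: F# G# A B C# D# E.
6th scale degree = D#; scale degree 7 (up an octave) = E.
From D# to E: 13 semitones over a ninth = minor.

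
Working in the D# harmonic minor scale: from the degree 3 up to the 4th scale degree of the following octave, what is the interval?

major ninth

Spelling the D# harmonic minor scale: D# E# F# G# A# B C##.
So we need the interval from F# up to G#.
F# up to G# spans 9 letter names and 14 semitones — a major ninth.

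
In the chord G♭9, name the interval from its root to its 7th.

Spelling the chord: G♭–B♭–D♭–F♭–A♭.
The root is G♭ and the 7th is F♭.
7 letter names make it a seventh; at 10 semitones (a half step narrower than major) the quality is minor.

minor seventh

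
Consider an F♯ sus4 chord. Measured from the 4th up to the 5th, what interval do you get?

major second

F♯sus4 is spelled F♯ B C♯.
4th = B; 5th = C♯.
Counting 2 letters and 2 half steps from B gives a major second.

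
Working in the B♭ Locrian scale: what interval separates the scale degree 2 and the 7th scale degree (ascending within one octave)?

major 6th

Spelling the B♭ Locrian scale: B♭ C♭ D♭ E♭ F♭ G♭ A♭.
That puts C♭ below A♭.
Counting 6 letters and 9 half steps from C♭ gives a major sixth.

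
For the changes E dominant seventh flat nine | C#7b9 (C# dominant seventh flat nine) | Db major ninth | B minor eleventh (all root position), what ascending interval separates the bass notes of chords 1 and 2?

The roots are E and C#.
E up to C# spans 6 letter names and 9 semitones — a major sixth.

major sixth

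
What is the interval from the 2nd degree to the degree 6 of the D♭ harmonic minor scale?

diminished fifth

Spelling the D♭ harmonic minor scale: D♭ E♭ F♭ G♭ A♭ B𝄫 C.
That puts E♭ below B𝄫.
From E♭ to B𝄫: 6 semitones over a fifth = diminished.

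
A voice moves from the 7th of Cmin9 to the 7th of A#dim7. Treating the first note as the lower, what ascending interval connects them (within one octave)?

The 7th of Cmin9 is Bb; the 7th of A#dim7 is G.
Counting 6 letters and 9 half steps from Bb gives a major sixth.

M6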